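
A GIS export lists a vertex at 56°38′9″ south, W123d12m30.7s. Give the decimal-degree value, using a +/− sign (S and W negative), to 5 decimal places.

-56.63583, -123.20853

Lat: 38′ + 9″ = 38.15000′; 56 + 38.15000/60 = 56.635833
S → negative
Lon: 12′ + 30.7″ = 12.51167′; 123 + 12.51167/60 = 123.208528
hemisphere W, so the sign is −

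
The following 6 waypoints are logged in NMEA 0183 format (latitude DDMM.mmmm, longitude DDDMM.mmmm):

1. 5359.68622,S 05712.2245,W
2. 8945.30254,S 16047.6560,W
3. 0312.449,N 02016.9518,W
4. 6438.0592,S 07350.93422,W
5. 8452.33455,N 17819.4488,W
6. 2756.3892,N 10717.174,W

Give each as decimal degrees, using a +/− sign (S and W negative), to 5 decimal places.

1. -53.99477, -57.20374
2. -89.75504, -160.79427
3. 3.20748, -20.28253
4. -64.63432, -73.84890
5. 84.87224, -178.32415
6. 27.93982, -107.28623

Point 1:
  Latitude: degrees = first 2 digits = 53, minutes = 59.68622; 53 + 59.68622/60 = 53.994770
  hemisphere S, so the sign is −
  Lon: split at 3 digits → 057° and 12.2245′; 57 + 12.2245/60 = 57.203742
  hemisphere W, so the sign is −
Point 2:
  φ: degrees = first 2 digits = 89, minutes = 45.30254; 89 + 45.30254/60 = 89.755042
  S ⇒ negate
  Lon: split at 3 digits → 160° and 47.656′; 160 + 47.656/60 = 160.794267
  hemisphere W, so the sign is −
Point 3:
  Lat: degrees = first 2 digits = 3, minutes = 12.449; 3 + 12.449/60 = 3.207483
  N → positive
  Longitude: degrees = first 3 digits = 20, minutes = 16.9518; 20 + 16.9518/60 = 20.282530
  W ⇒ negate
Point 4:
  Lat: degrees = first 2 digits = 64, minutes = 38.0592; 64 + 38.0592/60 = 64.634320
  S ⇒ negate
  λ: degrees = first 3 digits = 73, minutes = 50.93422; 73 + 50.93422/60 = 73.848904
  W → negative
Point 5:
  Latitude: degrees = first 2 digits = 84, minutes = 52.33455; 84 + 52.33455/60 = 84.872243
  N ⇒ keep positive
  λ: degrees = first 3 digits = 178, minutes = 19.4488; 178 + 19.4488/60 = 178.324147
  hemisphere W, so the sign is −
Point 6:
  Lat: split at 2 digits → 27° and 56.3892′; 27 + 56.3892/60 = 27.939820
  N ⇒ keep positive
  Longitude: split at 3 digits → 107° and 17.174′; 107 + 17.174/60 = 107.286233
  W → negative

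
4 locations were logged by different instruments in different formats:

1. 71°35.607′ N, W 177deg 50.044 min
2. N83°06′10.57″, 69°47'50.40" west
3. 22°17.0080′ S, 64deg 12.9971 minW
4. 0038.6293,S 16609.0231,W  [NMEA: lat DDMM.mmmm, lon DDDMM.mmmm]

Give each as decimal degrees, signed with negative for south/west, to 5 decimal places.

1. 71.59345, -177.83407
2. 83.10294, -69.79733
3. -22.28347, -64.21662
4. -0.64382, -166.15039

Point 1:
  Latitude: 35.607′ = 0.593450°; total 71.593450
  N → positive
  λ: 50.044′ = 0.834067°; total 177.834067
  hemisphere W, so the sign is −
Point 2:
  Lat: 83° + 6/60 + 10.57/3600 = 83 + 0.100000 + 0.002936 = 83.102936
  N → positive
  Longitude: 69 + 47/60 + 50.4/3600 = 69.797333
  W ⇒ negate
Point 3:
  Latitude: 17.008′ = 0.283467°; total 22.283467
  S → negative
  Lon: 12.9971′ = 0.216618°; total 64.216618
  W ⇒ negate
Point 4:
  Latitude: split at 2 digits → 00° and 38.6293′; 0 + 38.6293/60 = 0.643822
  hemisphere S, so the sign is −
  Longitude: degrees = first 3 digits = 166, minutes = 9.0231; 166 + 9.0231/60 = 166.150385
  W → negative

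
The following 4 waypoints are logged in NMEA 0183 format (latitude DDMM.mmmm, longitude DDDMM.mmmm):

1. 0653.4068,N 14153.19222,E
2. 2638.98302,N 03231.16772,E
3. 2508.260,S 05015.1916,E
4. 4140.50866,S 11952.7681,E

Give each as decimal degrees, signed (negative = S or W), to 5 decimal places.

Point 1:
  φ: degrees = first 2 digits = 6, minutes = 53.4068; 6 + 53.4068/60 = 6.890113
  N → positive
  Lon: degrees = first 3 digits = 141, minutes = 53.19222; 141 + 53.19222/60 = 141.886537
  E ⇒ keep positive
Point 2:
  Lat: degrees = first 2 digits = 26, minutes = 38.98302; 26 + 38.98302/60 = 26.649717
  N ⇒ keep positive
  Longitude: split at 3 digits → 032° and 31.16772′; 32 + 31.16772/60 = 32.519462
  E ⇒ keep positive
Point 3:
  Lat: split at 2 digits → 25° and 8.26′; 25 + 8.26/60 = 25.137667
  S → negative
  λ: split at 3 digits → 050° and 15.1916′; 50 + 15.1916/60 = 50.253193
  E → positive
Point 4:
  Lat: degrees = first 2 digits = 41, minutes = 40.50866; 41 + 40.50866/60 = 41.675144
  hemisphere S, so the sign is −
  λ: split at 3 digits → 119° and 52.7681′; 119 + 52.7681/60 = 119.879468
  E → positive

1. 6.89011, 141.88654
2. 26.64972, 32.51946
3. -25.13767, 50.25319
4. -41.67514, 119.87947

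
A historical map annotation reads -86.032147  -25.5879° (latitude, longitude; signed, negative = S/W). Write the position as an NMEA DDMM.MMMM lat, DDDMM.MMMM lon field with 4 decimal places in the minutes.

Latitude is negative → S; |value| = 86.032147
Latitude: minutes = (86.032147 − 86) × 60 = 1.928820
Longitude is negative → W; |value| = 25.587900
Longitude: 25° + 0.587900 × 60 = 25° 35.274000′

8601.9288,S / 02535.2740,W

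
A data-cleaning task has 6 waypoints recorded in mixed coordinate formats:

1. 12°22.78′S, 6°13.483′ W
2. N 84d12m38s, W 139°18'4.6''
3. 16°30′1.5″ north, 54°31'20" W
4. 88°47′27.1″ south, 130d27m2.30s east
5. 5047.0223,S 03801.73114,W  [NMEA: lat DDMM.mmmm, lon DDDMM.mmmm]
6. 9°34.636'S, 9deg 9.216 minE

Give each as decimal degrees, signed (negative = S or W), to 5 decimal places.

1. -12.37967, -6.22472
2. 84.21056, -139.30128
3. 16.50042, -54.52222
4. -88.79086, 130.45064
5. -50.78371, -38.02885
6. -9.57727, 9.15360

Point 1:
  Lat: 22.78′ = 0.379667°; total 12.379667
  hemisphere S, so the sign is −
  λ: 13.483′ = 0.224717°; total 6.224717
  W ⇒ negate
Point 2:
  Lat: 84 + 12/60 + 38/3600 = 84.210556
  N → positive
  Longitude: 139° + 18/60 + 4.6/3600 = 139 + 0.300000 + 0.001278 = 139.301278
  W → negative
Point 3:
  Latitude: 16 + 30/60 + 1.5/3600 = 16.500417
  N → positive
  λ: 31′ + 20″ = 31.33333′; 54 + 31.33333/60 = 54.522222
  W → negative
Point 4:
  Latitude: 88° + 47/60 + 27.1/3600 = 88 + 0.783333 + 0.007528 = 88.790861
  hemisphere S, so the sign is −
  Lon: 130° + 27/60 + 2.3/3600 = 130 + 0.450000 + 0.000639 = 130.450639
  E ⇒ keep positive
Point 5:
  Lat: degrees = first 2 digits = 50, minutes = 47.0223; 50 + 47.0223/60 = 50.783705
  S → negative
  Longitude: split at 3 digits → 038° and 1.73114′; 38 + 1.73114/60 = 38.028852
  W ⇒ negate
Point 6:
  Latitude: 34.636′ = 0.577267°; total 9.577267
  S → negative
  λ: 9 + 9.216/60 = 9.153600
  E → positive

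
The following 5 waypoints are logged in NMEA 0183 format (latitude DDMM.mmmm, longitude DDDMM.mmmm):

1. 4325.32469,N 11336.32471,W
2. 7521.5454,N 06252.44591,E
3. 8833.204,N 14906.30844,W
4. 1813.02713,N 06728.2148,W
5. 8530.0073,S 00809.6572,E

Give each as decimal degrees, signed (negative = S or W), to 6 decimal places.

Point 1:
  φ: split at 2 digits → 43° and 25.32469′; 43 + 25.32469/60 = 43.4220782
  N → positive
  Longitude: degrees = first 3 digits = 113, minutes = 36.32471; 113 + 36.32471/60 = 113.6054118
  W ⇒ negate
Point 2:
  φ: split at 2 digits → 75° and 21.5454′; 75 + 21.5454/60 = 75.3590900
  N → positive
  λ: split at 3 digits → 062° and 52.44591′; 62 + 52.44591/60 = 62.8740985
  E → positive
Point 3:
  Latitude: degrees = first 2 digits = 88, minutes = 33.204; 88 + 33.204/60 = 88.5534000
  N → positive
  Longitude: degrees = first 3 digits = 149, minutes = 6.30844; 149 + 6.30844/60 = 149.1051407
  W ⇒ negate
Point 4:
  Lat: split at 2 digits → 18° and 13.02713′; 18 + 13.02713/60 = 18.2171188
  N ⇒ keep positive
  Longitude: split at 3 digits → 067° and 28.2148′; 67 + 28.2148/60 = 67.4702467
  hemisphere W, so the sign is −
Point 5:
  Lat: split at 2 digits → 85° and 30.0073′; 85 + 30.0073/60 = 85.5001217
  hemisphere S, so the sign is −
  Lon: degrees = first 3 digits = 8, minutes = 9.6572; 8 + 9.6572/60 = 8.1609533
  E → positive

1. 43.422078, -113.605412
2. 75.359090, 62.874099
3. 88.553400, -149.105141
4. 18.217119, -67.470247
5. -85.500122, 8.160953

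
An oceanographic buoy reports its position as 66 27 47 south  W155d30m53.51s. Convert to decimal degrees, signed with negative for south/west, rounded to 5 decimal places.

Latitude: 66 + 27/60 + 47/3600 = 66.463056
S ⇒ negate
Longitude: 30′ + 53.51″ = 30.89183′; 155 + 30.89183/60 = 155.514864
W ⇒ negate

-66.46306, -155.51486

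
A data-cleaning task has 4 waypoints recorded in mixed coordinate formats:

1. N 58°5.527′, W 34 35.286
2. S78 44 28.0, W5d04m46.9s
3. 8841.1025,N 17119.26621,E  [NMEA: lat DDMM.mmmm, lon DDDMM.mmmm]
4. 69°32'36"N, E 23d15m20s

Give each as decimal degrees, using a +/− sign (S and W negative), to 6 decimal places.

1. 58.092117, -34.588100
2. -78.741111, -5.079694
3. 88.685042, 171.321104
4. 69.543333, 23.255556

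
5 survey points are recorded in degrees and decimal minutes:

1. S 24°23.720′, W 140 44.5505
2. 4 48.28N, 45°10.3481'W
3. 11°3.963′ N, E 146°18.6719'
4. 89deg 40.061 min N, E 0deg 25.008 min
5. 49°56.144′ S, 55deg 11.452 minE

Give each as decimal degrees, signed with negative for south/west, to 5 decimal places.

1. -24.39533, -140.74251
2. 4.80467, -45.17247
3. 11.06605, 146.31120
4. 89.66768, 0.41680
5. -49.93573, 55.19087

Point 1:
  φ: 24 + 23.72/60 = 24.395333
  S → negative
  λ: 140 + 44.5505/60 = 140.742508
  hemisphere W, so the sign is −
Point 2:
  Lat: 48.28′ = 0.804667°; total 4.804667
  N → positive
  λ: 10.3481′ = 0.172468°; total 45.172468
  hemisphere W, so the sign is −
Point 3:
  Latitude: 3.963′ = 0.066050°; total 11.066050
  N ⇒ keep positive
  λ: 18.6719′ = 0.311198°; total 146.311198
  E ⇒ keep positive
Point 4:
  Latitude: 89 + 40.061/60 = 89.667683
  N ⇒ keep positive
  λ: 0 + 25.008/60 = 0.416800
  E → positive
Point 5:
  Lat: 49 + 56.144/60 = 49.935733
  S → negative
  Longitude: 55 + 11.452/60 = 55.190867
  E ⇒ keep positive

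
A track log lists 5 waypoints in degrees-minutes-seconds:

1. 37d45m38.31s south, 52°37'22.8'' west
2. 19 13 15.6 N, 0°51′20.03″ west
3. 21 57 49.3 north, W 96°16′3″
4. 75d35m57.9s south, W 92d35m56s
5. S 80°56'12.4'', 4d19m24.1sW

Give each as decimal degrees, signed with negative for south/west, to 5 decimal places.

1. -37.76064, -52.62300
2. 19.22100, -0.85556
3. 21.96369, -96.26750
4. -75.59942, -92.59889
5. -80.93678, -4.32336

Point 1:
  φ: 37 + 45/60 + 38.31/3600 = 37.760642
  hemisphere S, so the sign is −
  Lon: 52° + 37/60 + 22.8/3600 = 52 + 0.616667 + 0.006333 = 52.623000
  W ⇒ negate
Point 2:
  φ: 19 + 13/60 + 15.6/3600 = 19.221000
  N ⇒ keep positive
  λ: 0° + 51/60 + 20.03/3600 = 0 + 0.850000 + 0.005564 = 0.855564
  W ⇒ negate
Point 3:
  φ: 21 + 57/60 + 49.3/3600 = 21.963694
  N ⇒ keep positive
  λ: 96 + 16/60 + 3/3600 = 96.267500
  W ⇒ negate
Point 4:
  φ: 75 + 35/60 + 57.9/3600 = 75.599417
  hemisphere S, so the sign is −
  λ: 35′ + 56″ = 35.93333′; 92 + 35.93333/60 = 92.598889
  W → negative
Point 5:
  φ: 80 + 56/60 + 12.4/3600 = 80.936778
  S ⇒ negate
  Longitude: 4 + 19/60 + 24.1/3600 = 4.323361
  W ⇒ negate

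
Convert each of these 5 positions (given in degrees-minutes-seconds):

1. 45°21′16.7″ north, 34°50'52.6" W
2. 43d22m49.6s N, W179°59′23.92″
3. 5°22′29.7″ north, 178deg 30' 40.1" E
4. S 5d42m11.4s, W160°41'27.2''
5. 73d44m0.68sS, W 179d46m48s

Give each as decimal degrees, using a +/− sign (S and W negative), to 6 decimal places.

1. 45.354639, -34.847944
2. 43.380444, -179.989978
3. 5.374917, 178.511139
4. -5.703167, -160.690889
5. -73.733522, -179.780000

Point 1:
  φ: 45° + 21/60 + 16.7/3600 = 45 + 0.350000 + 0.004639 = 45.3546389
  N ⇒ keep positive
  Lon: 34 + 50/60 + 52.6/3600 = 34.8479444
  W → negative
Point 2:
  φ: 22′ + 49.6″ = 22.82667′; 43 + 22.82667/60 = 43.3804444
  N → positive
  Longitude: 179° + 59/60 + 23.92/3600 = 179 + 0.983333 + 0.006644 = 179.9899778
  hemisphere W, so the sign is −
Point 3:
  Lat: 5 + 22/60 + 29.7/3600 = 5.3749167
  N ⇒ keep positive
  λ: 178° + 30/60 + 40.1/3600 = 178 + 0.500000 + 0.011139 = 178.5111389
  E → positive
Point 4:
  Latitude: 5° + 42/60 + 11.4/3600 = 5 + 0.700000 + 0.003167 = 5.7031667
  hemisphere S, so the sign is −
  Longitude: 41′ + 27.2″ = 41.45333′; 160 + 41.45333/60 = 160.6908889
  hemisphere W, so the sign is −
Point 5:
  Lat: 44′ + 0.68″ = 44.01133′; 73 + 44.01133/60 = 73.7335222
  S → negative
  λ: 46′ + 48″ = 46.80000′; 179 + 46.80000/60 = 179.7800000
  W ⇒ negate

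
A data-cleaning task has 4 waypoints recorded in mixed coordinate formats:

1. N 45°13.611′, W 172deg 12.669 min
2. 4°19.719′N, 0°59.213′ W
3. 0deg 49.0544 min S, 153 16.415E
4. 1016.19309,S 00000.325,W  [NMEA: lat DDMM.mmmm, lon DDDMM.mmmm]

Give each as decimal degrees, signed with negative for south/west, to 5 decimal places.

1. 45.22685, -172.21115
2. 4.32865, -0.98688
3. -0.81757, 153.27358
4. -10.26988, -0.00542

Point 1:
  φ: 13.611′ = 0.226850°; total 45.226850
  N ⇒ keep positive
  Lon: 172 + 12.669/60 = 172.211150
  hemisphere W, so the sign is −
Point 2:
  Lat: 4 + 19.719/60 = 4.328650
  N → positive
  λ: 59.213′ = 0.986883°; total 0.986883
  W → negative
Point 3:
  φ: 49.0544′ = 0.817573°; total 0.817573
  hemisphere S, so the sign is −
  Lon: 153 + 16.415/60 = 153.273583
  E → positive
Point 4:
  φ: split at 2 digits → 10° and 16.19309′; 10 + 16.19309/60 = 10.269885
  S → negative
  λ: degrees = first 3 digits = 0, minutes = 0.325; 0 + 0.325/60 = 0.005417
  W → negative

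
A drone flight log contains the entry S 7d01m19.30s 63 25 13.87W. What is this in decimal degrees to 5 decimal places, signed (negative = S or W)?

φ: 1′ + 19.3″ = 1.32167′; 7 + 1.32167/60 = 7.022028
S ⇒ negate
Longitude: 63 + 25/60 + 13.87/3600 = 63.420519
W ⇒ negate

-7.02203, -63.42052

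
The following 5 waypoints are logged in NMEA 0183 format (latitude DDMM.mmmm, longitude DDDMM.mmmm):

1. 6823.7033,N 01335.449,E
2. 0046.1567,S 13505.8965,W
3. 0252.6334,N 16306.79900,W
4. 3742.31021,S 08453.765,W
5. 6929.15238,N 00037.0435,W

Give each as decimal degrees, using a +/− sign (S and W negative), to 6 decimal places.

Point 1:
  Lat: split at 2 digits → 68° and 23.7033′; 68 + 23.7033/60 = 68.3950550
  N ⇒ keep positive
  Lon: degrees = first 3 digits = 13, minutes = 35.449; 13 + 35.449/60 = 13.5908167
  E → positive
Point 2:
  Lat: split at 2 digits → 00° and 46.1567′; 0 + 46.1567/60 = 0.7692783
  hemisphere S, so the sign is −
  λ: split at 3 digits → 135° and 5.8965′; 135 + 5.8965/60 = 135.0982750
  W ⇒ negate
Point 3:
  Lat: split at 2 digits → 02° and 52.6334′; 2 + 52.6334/60 = 2.8772233
  N ⇒ keep positive
  λ: split at 3 digits → 163° and 6.799′; 163 + 6.799/60 = 163.1133167
  W → negative
Point 4:
  Latitude: degrees = first 2 digits = 37, minutes = 42.31021; 37 + 42.31021/60 = 37.7051702
  hemisphere S, so the sign is −
  Longitude: split at 3 digits → 084° and 53.765′; 84 + 53.765/60 = 84.8960833
  hemisphere W, so the sign is −
Point 5:
  Lat: split at 2 digits → 69° and 29.15238′; 69 + 29.15238/60 = 69.4858730
  N ⇒ keep positive
  Longitude: split at 3 digits → 000° and 37.0435′; 0 + 37.0435/60 = 0.6173917
  W → negative

1. 68.395055, 13.590817
2. -0.769278, -135.098275
3. 2.877223, -163.113317
4. -37.705170, -84.896083
5. 69.485873, -0.617392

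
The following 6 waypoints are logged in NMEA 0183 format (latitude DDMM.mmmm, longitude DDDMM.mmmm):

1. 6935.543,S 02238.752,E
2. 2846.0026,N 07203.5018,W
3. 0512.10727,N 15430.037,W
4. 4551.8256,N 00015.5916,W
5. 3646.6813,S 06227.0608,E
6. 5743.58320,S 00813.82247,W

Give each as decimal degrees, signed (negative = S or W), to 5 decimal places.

Point 1:
  φ: degrees = first 2 digits = 69, minutes = 35.543; 69 + 35.543/60 = 69.592383
  S ⇒ negate
  λ: split at 3 digits → 022° and 38.752′; 22 + 38.752/60 = 22.645867
  E ⇒ keep positive
Point 2:
  Lat: split at 2 digits → 28° and 46.0026′; 28 + 46.0026/60 = 28.766710
  N ⇒ keep positive
  Longitude: split at 3 digits → 072° and 3.5018′; 72 + 3.5018/60 = 72.058363
  W ⇒ negate
Point 3:
  Lat: split at 2 digits → 05° and 12.10727′; 5 + 12.10727/60 = 5.201788
  N → positive
  Longitude: degrees = first 3 digits = 154, minutes = 30.037; 154 + 30.037/60 = 154.500617
  hemisphere W, so the sign is −
Point 4:
  Lat: degrees = first 2 digits = 45, minutes = 51.8256; 45 + 51.8256/60 = 45.863760
  N ⇒ keep positive
  λ: split at 3 digits → 000° and 15.5916′; 0 + 15.5916/60 = 0.259860
  W ⇒ negate
Point 5:
  Lat: degrees = first 2 digits = 36, minutes = 46.6813; 36 + 46.6813/60 = 36.778022
  hemisphere S, so the sign is −
  Lon: degrees = first 3 digits = 62, minutes = 27.0608; 62 + 27.0608/60 = 62.451013
  E → positive
Point 6:
  φ: split at 2 digits → 57° and 43.5832′; 57 + 43.5832/60 = 57.726387
  S → negative
  λ: degrees = first 3 digits = 8, minutes = 13.82247; 8 + 13.82247/60 = 8.230375
  W ⇒ negate

1. -69.59238, 22.64587
2. 28.76671, -72.05836
3. 5.20179, -154.50062
4. 45.86376, -0.25986
5. -36.77802, 62.45101
6. -57.72639, -8.23037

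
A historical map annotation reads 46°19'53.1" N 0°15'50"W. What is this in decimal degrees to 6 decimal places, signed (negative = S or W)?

46.331417, -0.263889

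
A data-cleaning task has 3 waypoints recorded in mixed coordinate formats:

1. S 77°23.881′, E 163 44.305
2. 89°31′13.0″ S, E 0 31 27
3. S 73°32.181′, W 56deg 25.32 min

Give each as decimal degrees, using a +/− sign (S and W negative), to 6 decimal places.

Point 1:
  Lat: 23.881′ = 0.398017°; total 77.3980167
  S → negative
  λ: 44.305′ = 0.738417°; total 163.7384167
  E → positive
Point 2:
  φ: 31′ + 13″ = 31.21667′; 89 + 31.21667/60 = 89.5202778
  S ⇒ negate
  Lon: 0 + 31/60 + 27/3600 = 0.5241667
  E ⇒ keep positive
Point 3:
  Lat: 73 + 32.181/60 = 73.5363500
  S ⇒ negate
  Longitude: 56 + 25.32/60 = 56.4220000
  W → negative

1. -77.398017, 163.738417
2. -89.520278, 0.524167
3. -73.536350, -56.422000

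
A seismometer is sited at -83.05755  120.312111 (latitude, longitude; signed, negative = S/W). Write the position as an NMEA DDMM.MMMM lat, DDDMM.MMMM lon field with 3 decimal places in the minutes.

8303.453,S / 12018.727,E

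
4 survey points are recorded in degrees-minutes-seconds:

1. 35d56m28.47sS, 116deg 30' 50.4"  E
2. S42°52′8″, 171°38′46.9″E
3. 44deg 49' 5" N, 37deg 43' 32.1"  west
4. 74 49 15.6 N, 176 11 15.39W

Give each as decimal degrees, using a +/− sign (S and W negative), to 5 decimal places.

Point 1:
  Lat: 56′ + 28.47″ = 56.47450′; 35 + 56.47450/60 = 35.941242
  hemisphere S, so the sign is −
  Longitude: 116° + 30/60 + 50.4/3600 = 116 + 0.500000 + 0.014000 = 116.514000
  E ⇒ keep positive
Point 2:
  Latitude: 42° + 52/60 + 8/3600 = 42 + 0.866667 + 0.002222 = 42.868889
  S ⇒ negate
  Lon: 171 + 38/60 + 46.9/3600 = 171.646361
  E ⇒ keep positive
Point 3:
  φ: 49′ + 5″ = 49.08333′; 44 + 49.08333/60 = 44.818056
  N ⇒ keep positive
  Longitude: 43′ + 32.1″ = 43.53500′; 37 + 43.53500/60 = 37.725583
  W ⇒ negate
Point 4:
  Latitude: 74 + 49/60 + 15.6/3600 = 74.821000
  N ⇒ keep positive
  Lon: 11′ + 15.39″ = 11.25650′; 176 + 11.25650/60 = 176.187608
  W → negative

1. -35.94124, 116.51400
2. -42.86889, 171.64636
3. 44.81806, -37.72558
4. 74.82100, -176.18761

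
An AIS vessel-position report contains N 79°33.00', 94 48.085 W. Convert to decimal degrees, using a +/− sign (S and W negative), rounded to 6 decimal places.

φ: 79 + 33/60 = 79.5500000
N → positive
Lon: 94 + 48.085/60 = 94.8014167
hemisphere W, so the sign is −

79.550000, -94.801417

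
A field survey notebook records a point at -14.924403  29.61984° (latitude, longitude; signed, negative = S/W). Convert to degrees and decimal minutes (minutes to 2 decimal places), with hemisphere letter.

Latitude is negative → S; |value| = 14.924403
φ: 14° + 0.924403 × 60 = 14° 55.4642′
Lon: minutes = (29.619840 − 29) × 60 = 37.1904

14° 55.46′ S, 29° 37.19′ E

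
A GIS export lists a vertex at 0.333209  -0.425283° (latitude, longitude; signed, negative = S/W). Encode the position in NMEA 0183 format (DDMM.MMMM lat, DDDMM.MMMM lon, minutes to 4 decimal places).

0019.9925,N / 00025.5170,W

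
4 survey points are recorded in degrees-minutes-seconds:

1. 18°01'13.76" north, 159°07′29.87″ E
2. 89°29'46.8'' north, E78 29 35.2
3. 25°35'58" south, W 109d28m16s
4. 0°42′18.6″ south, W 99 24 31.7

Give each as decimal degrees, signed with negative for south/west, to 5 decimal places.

1. 18.02049, 159.12496
2. 89.49633, 78.49311
3. -25.59944, -109.47111
4. -0.70517, -99.40881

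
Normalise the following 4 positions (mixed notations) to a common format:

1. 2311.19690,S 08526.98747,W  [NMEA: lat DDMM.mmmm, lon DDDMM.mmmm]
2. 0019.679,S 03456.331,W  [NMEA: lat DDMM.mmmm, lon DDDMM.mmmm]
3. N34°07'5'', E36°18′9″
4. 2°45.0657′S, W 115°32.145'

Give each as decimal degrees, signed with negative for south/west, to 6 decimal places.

1. -23.186615, -85.449791
2. -0.327983, -34.938850
3. 34.118056, 36.302500
4. -2.751095, -115.535750

Point 1:
  Latitude: degrees = first 2 digits = 23, minutes = 11.1969; 23 + 11.1969/60 = 23.1866150
  S ⇒ negate
  Longitude: split at 3 digits → 085° and 26.98747′; 85 + 26.98747/60 = 85.4497912
  W ⇒ negate
Point 2:
  φ: degrees = first 2 digits = 0, minutes = 19.679; 0 + 19.679/60 = 0.3279833
  S → negative
  Lon: degrees = first 3 digits = 34, minutes = 56.331; 34 + 56.331/60 = 34.9388500
  hemisphere W, so the sign is −
Point 3:
  Latitude: 34 + 7/60 + 5/3600 = 34.1180556
  N → positive
  Lon: 18′ + 9″ = 18.15000′; 36 + 18.15000/60 = 36.3025000
  E ⇒ keep positive
Point 4:
  Latitude: 45.0657′ = 0.751095°; total 2.7510950
  hemisphere S, so the sign is −
  λ: 115 + 32.145/60 = 115.5357500
  W → negative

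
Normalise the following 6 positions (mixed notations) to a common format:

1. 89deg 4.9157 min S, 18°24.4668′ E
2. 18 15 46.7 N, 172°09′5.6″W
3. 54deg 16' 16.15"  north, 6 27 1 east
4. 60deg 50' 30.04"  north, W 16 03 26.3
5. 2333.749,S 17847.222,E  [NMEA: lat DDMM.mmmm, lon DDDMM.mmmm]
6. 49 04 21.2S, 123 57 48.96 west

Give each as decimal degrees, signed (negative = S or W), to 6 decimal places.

Point 1:
  Lat: 89 + 4.9157/60 = 89.0819283
  S → negative
  Lon: 24.4668′ = 0.407780°; total 18.4077800
  E → positive
Point 2:
  Latitude: 15′ + 46.7″ = 15.77833′; 18 + 15.77833/60 = 18.2629722
  N → positive
  λ: 172 + 9/60 + 5.6/3600 = 172.1515556
  W → negative
Point 3:
  Lat: 16′ + 16.15″ = 16.26917′; 54 + 16.26917/60 = 54.2711528
  N ⇒ keep positive
  Longitude: 6° + 27/60 + 1/3600 = 6 + 0.450000 + 0.000278 = 6.4502778
  E → positive
Point 4:
  Latitude: 60° + 50/60 + 30.04/3600 = 60 + 0.833333 + 0.008344 = 60.8416778
  N ⇒ keep positive
  Longitude: 16° + 3/60 + 26.3/3600 = 16 + 0.050000 + 0.007306 = 16.0573056
  hemisphere W, so the sign is −
Point 5:
  Latitude: split at 2 digits → 23° and 33.749′; 23 + 33.749/60 = 23.5624833
  hemisphere S, so the sign is −
  Lon: split at 3 digits → 178° and 47.222′; 178 + 47.222/60 = 178.7870333
  E ⇒ keep positive
Point 6:
  Latitude: 49° + 4/60 + 21.2/3600 = 49 + 0.066667 + 0.005889 = 49.0725556
  hemisphere S, so the sign is −
  Longitude: 57′ + 48.96″ = 57.81600′; 123 + 57.81600/60 = 123.9636000
  W → negative

1. -89.081928, 18.407780
2. 18.262972, -172.151556
3. 54.271153, 6.450278
4. 60.841678, -16.057306
5. -23.562483, 178.787033
6. -49.072556, -123.963600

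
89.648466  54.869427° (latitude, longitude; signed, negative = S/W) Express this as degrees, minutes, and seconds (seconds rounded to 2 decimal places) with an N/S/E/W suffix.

89°38′54.48″ N, 54°52′9.94″ E

Lat: 0.648466 × 60 = 38.90796′ → 38′, remainder × 60 = 54.4776″
λ: 0.869427 × 60 = 52.16562′ → 52′, remainder × 60 = 9.9372″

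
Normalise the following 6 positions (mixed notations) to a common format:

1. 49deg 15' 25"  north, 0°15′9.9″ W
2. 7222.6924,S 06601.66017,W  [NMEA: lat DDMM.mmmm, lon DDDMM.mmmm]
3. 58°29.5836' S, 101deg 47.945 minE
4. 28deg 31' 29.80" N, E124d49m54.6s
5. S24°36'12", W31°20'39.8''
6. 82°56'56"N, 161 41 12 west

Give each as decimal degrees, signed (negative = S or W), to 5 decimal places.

1. 49.25694, -0.25275
2. -72.37821, -66.02767
3. -58.49306, 101.79908
4. 28.52494, 124.83183
5. -24.60333, -31.34439
6. 82.94889, -161.68667

Point 1:
  φ: 49° + 15/60 + 25/3600 = 49 + 0.250000 + 0.006944 = 49.256944
  N → positive
  Lon: 0 + 15/60 + 9.9/3600 = 0.252750
  W → negative
Point 2:
  φ: degrees = first 2 digits = 72, minutes = 22.6924; 72 + 22.6924/60 = 72.378207
  S → negative
  Longitude: split at 3 digits → 066° and 1.66017′; 66 + 1.66017/60 = 66.027670
  W ⇒ negate
Point 3:
  Latitude: 29.5836′ = 0.493060°; total 58.493060
  S → negative
  Lon: 101 + 47.945/60 = 101.799083
  E ⇒ keep positive
Point 4:
  Latitude: 31′ + 29.8″ = 31.49667′; 28 + 31.49667/60 = 28.524944
  N ⇒ keep positive
  λ: 124 + 49/60 + 54.6/3600 = 124.831833
  E ⇒ keep positive
Point 5:
  Lat: 36′ + 12″ = 36.20000′; 24 + 36.20000/60 = 24.603333
  hemisphere S, so the sign is −
  Lon: 31 + 20/60 + 39.8/3600 = 31.344389
  hemisphere W, so the sign is −
Point 6:
  Latitude: 82° + 56/60 + 56/3600 = 82 + 0.933333 + 0.015556 = 82.948889
  N ⇒ keep positive
  λ: 41′ + 12″ = 41.20000′; 161 + 41.20000/60 = 161.686667
  hemisphere W, so the sign is −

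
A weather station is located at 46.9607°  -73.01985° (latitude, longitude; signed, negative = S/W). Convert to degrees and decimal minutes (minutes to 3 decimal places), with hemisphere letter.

φ: minutes = (46.960700 − 46) × 60 = 57.64200
Longitude is negative → W; |value| = 73.019850
Longitude: fractional part 0.019850 → 1.19100 minutes

46° 57.642′ N, 73° 1.191′ W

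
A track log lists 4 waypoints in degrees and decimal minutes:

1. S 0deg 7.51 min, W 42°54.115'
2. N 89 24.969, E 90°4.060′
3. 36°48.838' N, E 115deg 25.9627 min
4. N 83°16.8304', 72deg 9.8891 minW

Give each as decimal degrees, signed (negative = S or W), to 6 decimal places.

1. -0.125167, -42.901917
2. 89.416150, 90.067667
3. 36.813967, 115.432712
4. 83.280507, -72.164818

Point 1:
  Latitude: 0 + 7.51/60 = 0.1251667
  S → negative
  λ: 42 + 54.115/60 = 42.9019167
  hemisphere W, so the sign is −
Point 2:
  Lat: 89 + 24.969/60 = 89.4161500
  N → positive
  Lon: 90 + 4.06/60 = 90.0676667
  E ⇒ keep positive
Point 3:
  Latitude: 36 + 48.838/60 = 36.8139667
  N ⇒ keep positive
  λ: 115 + 25.9627/60 = 115.4327117
  E ⇒ keep positive
Point 4:
  Lat: 16.8304′ = 0.280507°; total 83.2805067
  N → positive
  Longitude: 9.8891′ = 0.164818°; total 72.1648183
  W ⇒ negate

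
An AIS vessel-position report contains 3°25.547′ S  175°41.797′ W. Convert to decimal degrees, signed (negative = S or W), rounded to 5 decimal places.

-3.42578, -175.69662

Latitude: 3 + 25.547/60 = 3.425783
hemisphere S, so the sign is −
λ: 41.797′ = 0.696617°; total 175.696617
W ⇒ negate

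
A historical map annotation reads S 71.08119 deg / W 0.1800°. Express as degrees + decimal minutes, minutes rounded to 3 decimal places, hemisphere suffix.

Lat: minutes = (71.081190 − 71) × 60 = 4.87140
λ: 0° + 0.180000 × 60 = 0° 10.80000′

71° 4.871′ S, 0° 10.800′ W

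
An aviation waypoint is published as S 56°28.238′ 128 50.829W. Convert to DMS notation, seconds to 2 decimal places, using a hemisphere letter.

Latitude: fractional minutes 0.23800 × 60 = 14.2800″
λ: fractional minutes 0.82900 × 60 = 49.7400″

56°28′14.28″ S, 128°50′49.74″ W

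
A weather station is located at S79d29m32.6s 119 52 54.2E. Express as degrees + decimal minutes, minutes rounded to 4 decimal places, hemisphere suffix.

79° 29.5433′ S, 119° 52.9033′ E

φ: seconds/60 = 0.54333; minutes = 29 + 0.54333 = 29.543333
λ: 52 + 54.2/60 = 52.903333′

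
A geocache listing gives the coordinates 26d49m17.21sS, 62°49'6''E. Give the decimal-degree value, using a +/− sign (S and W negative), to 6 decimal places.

-26.821447, 62.818333

Lat: 26 + 49/60 + 17.21/3600 = 26.8214472
S → negative
Lon: 49′ + 6″ = 49.10000′; 62 + 49.10000/60 = 62.8183333
E ⇒ keep positive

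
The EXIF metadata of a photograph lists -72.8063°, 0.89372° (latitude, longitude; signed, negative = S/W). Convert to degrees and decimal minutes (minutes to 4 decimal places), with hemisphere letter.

Latitude is negative → S; |value| = 72.806300
Latitude: fractional part 0.806300 → 48.378000 minutes
λ: fractional part 0.893720 → 53.623200 minutes

72° 48.3780′ S, 0° 53.6232′ E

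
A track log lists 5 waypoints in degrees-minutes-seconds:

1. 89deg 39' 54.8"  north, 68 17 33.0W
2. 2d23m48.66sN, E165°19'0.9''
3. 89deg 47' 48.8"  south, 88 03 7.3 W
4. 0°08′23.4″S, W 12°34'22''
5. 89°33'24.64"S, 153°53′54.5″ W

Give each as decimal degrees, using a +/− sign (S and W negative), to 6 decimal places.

1. 89.665222, -68.292500
2. 2.396850, 165.316917
3. -89.796889, -88.052028
4. -0.139833, -12.572778
5. -89.556844, -153.898472

Point 1:
  Lat: 89 + 39/60 + 54.8/3600 = 89.6652222
  N → positive
  Lon: 68° + 17/60 + 33/3600 = 68 + 0.283333 + 0.009167 = 68.2925000
  hemisphere W, so the sign is −
Point 2:
  Lat: 23′ + 48.66″ = 23.81100′; 2 + 23.81100/60 = 2.3968500
  N ⇒ keep positive
  Lon: 19′ + 0.9″ = 19.01500′; 165 + 19.01500/60 = 165.3169167
  E ⇒ keep positive
Point 3:
  Lat: 47′ + 48.8″ = 47.81333′; 89 + 47.81333/60 = 89.7968889
  hemisphere S, so the sign is −
  Longitude: 3′ + 7.3″ = 3.12167′; 88 + 3.12167/60 = 88.0520278
  W → negative
Point 4:
  Lat: 8′ + 23.4″ = 8.39000′; 0 + 8.39000/60 = 0.1398333
  S → negative
  Longitude: 12° + 34/60 + 22/3600 = 12 + 0.566667 + 0.006111 = 12.5727778
  W → negative
Point 5:
  Lat: 33′ + 24.64″ = 33.41067′; 89 + 33.41067/60 = 89.5568444
  hemisphere S, so the sign is −
  Lon: 153 + 53/60 + 54.5/3600 = 153.8984722
  W ⇒ negate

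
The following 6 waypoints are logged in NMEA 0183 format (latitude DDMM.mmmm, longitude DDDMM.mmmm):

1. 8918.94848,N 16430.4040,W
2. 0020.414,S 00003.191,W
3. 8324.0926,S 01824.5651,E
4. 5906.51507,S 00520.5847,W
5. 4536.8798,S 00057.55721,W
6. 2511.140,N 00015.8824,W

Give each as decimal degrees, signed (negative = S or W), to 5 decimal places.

1. 89.31581, -164.50673
2. -0.34023, -0.05318
3. -83.40154, 18.40942
4. -59.10858, -5.34308
5. -45.61466, -0.95929
6. 25.18567, -0.26471

Point 1:
  φ: degrees = first 2 digits = 89, minutes = 18.94848; 89 + 18.94848/60 = 89.315808
  N → positive
  λ: degrees = first 3 digits = 164, minutes = 30.404; 164 + 30.404/60 = 164.506733
  hemisphere W, so the sign is −
Point 2:
  Latitude: degrees = first 2 digits = 0, minutes = 20.414; 0 + 20.414/60 = 0.340233
  S → negative
  λ: split at 3 digits → 000° and 3.191′; 0 + 3.191/60 = 0.053183
  W → negative
Point 3:
  Lat: split at 2 digits → 83° and 24.0926′; 83 + 24.0926/60 = 83.401543
  hemisphere S, so the sign is −
  Longitude: degrees = first 3 digits = 18, minutes = 24.5651; 18 + 24.5651/60 = 18.409418
  E ⇒ keep positive
Point 4:
  Latitude: split at 2 digits → 59° and 6.51507′; 59 + 6.51507/60 = 59.108585
  hemisphere S, so the sign is −
  Longitude: split at 3 digits → 005° and 20.5847′; 5 + 20.5847/60 = 5.343078
  W ⇒ negate
Point 5:
  φ: degrees = first 2 digits = 45, minutes = 36.8798; 45 + 36.8798/60 = 45.614663
  S ⇒ negate
  λ: degrees = first 3 digits = 0, minutes = 57.55721; 0 + 57.55721/60 = 0.959287
  W ⇒ negate
Point 6:
  Lat: degrees = first 2 digits = 25, minutes = 11.14; 25 + 11.14/60 = 25.185667
  N ⇒ keep positive
  Longitude: split at 3 digits → 000° and 15.8824′; 0 + 15.8824/60 = 0.264707
  W → negative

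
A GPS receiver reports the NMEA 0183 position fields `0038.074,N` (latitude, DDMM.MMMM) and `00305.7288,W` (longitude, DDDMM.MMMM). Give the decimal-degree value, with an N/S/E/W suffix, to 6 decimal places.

Latitude: split at 2 digits → 00° and 38.074′; 0 + 38.074/60 = 0.6345667
λ: split at 3 digits → 003° and 5.7288′; 3 + 5.7288/60 = 3.0954800

0.634567° N, 3.095480° W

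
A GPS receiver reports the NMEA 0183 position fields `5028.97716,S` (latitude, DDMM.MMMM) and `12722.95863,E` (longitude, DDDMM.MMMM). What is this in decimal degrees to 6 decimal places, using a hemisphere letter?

φ: degrees = first 2 digits = 50, minutes = 28.97716; 50 + 28.97716/60 = 50.4829527
Lon: split at 3 digits → 127° and 22.95863′; 127 + 22.95863/60 = 127.3826438

50.482953° S, 127.382644° E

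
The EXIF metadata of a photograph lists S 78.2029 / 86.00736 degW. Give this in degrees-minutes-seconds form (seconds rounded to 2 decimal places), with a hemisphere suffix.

78°12′10.44″ S, 86°00′26.50″ W

φ: whole degrees 78; 12.17400′ → 12′ and 10.4400″
Lon: whole degrees 86; 0.44160′ → 0′ and 26.4960″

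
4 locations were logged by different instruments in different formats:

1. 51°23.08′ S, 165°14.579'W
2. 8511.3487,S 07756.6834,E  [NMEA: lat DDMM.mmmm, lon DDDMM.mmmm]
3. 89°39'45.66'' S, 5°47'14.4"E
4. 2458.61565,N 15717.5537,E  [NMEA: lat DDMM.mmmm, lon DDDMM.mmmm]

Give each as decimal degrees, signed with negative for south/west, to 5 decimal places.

1. -51.38467, -165.24298
2. -85.18915, 77.94472
3. -89.66268, 5.78733
4. 24.97693, 157.29256

Point 1:
  Latitude: 51 + 23.08/60 = 51.384667
  S ⇒ negate
  λ: 165 + 14.579/60 = 165.242983
  W → negative
Point 2:
  Latitude: degrees = first 2 digits = 85, minutes = 11.3487; 85 + 11.3487/60 = 85.189145
  S → negative
  Lon: degrees = first 3 digits = 77, minutes = 56.6834; 77 + 56.6834/60 = 77.944723
  E ⇒ keep positive
Point 3:
  Latitude: 89 + 39/60 + 45.66/3600 = 89.662683
  S ⇒ negate
  Longitude: 47′ + 14.4″ = 47.24000′; 5 + 47.24000/60 = 5.787333
  E ⇒ keep positive
Point 4:
  φ: degrees = first 2 digits = 24, minutes = 58.61565; 24 + 58.61565/60 = 24.976928
  N ⇒ keep positive
  Lon: degrees = first 3 digits = 157, minutes = 17.5537; 157 + 17.5537/60 = 157.292562
  E → positive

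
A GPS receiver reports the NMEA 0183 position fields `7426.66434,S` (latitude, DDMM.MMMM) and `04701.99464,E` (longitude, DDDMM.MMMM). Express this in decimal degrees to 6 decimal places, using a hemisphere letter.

74.444406° S, 47.033244° E

Latitude: degrees = first 2 digits = 74, minutes = 26.66434; 74 + 26.66434/60 = 74.4444057
Lon: split at 3 digits → 047° and 1.99464′; 47 + 1.99464/60 = 47.0332440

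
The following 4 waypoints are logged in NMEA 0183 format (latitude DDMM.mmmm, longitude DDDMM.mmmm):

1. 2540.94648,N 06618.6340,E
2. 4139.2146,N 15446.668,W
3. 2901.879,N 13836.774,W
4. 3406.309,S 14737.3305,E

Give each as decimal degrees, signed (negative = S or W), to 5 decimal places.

Point 1:
  Lat: split at 2 digits → 25° and 40.94648′; 25 + 40.94648/60 = 25.682441
  N → positive
  Longitude: split at 3 digits → 066° and 18.634′; 66 + 18.634/60 = 66.310567
  E → positive
Point 2:
  Latitude: degrees = first 2 digits = 41, minutes = 39.2146; 41 + 39.2146/60 = 41.653577
  N ⇒ keep positive
  Longitude: split at 3 digits → 154° and 46.668′; 154 + 46.668/60 = 154.777800
  W ⇒ negate
Point 3:
  Latitude: degrees = first 2 digits = 29, minutes = 1.879; 29 + 1.879/60 = 29.031317
  N → positive
  λ: split at 3 digits → 138° and 36.774′; 138 + 36.774/60 = 138.612900
  W → negative
Point 4:
  Lat: split at 2 digits → 34° and 6.309′; 34 + 6.309/60 = 34.105150
  hemisphere S, so the sign is −
  Longitude: split at 3 digits → 147° and 37.3305′; 147 + 37.3305/60 = 147.622175
  E ⇒ keep positive

1. 25.68244, 66.31057
2. 41.65358, -154.77780
3. 29.03132, -138.61290
4. -34.10515, 147.62218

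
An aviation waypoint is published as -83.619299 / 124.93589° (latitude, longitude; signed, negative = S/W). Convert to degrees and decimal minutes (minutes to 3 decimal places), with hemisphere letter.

83° 37.158′ S, 124° 56.153′ E

Latitude is negative → S; |value| = 83.619299
φ: 83° + 0.619299 × 60 = 83° 37.15794′
Lon: 124° + 0.935890 × 60 = 124° 56.15340′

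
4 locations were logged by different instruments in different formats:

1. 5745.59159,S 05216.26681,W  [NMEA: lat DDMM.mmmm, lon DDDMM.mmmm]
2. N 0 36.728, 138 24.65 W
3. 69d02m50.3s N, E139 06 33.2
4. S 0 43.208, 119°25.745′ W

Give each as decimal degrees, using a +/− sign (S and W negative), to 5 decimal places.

Point 1:
  Lat: split at 2 digits → 57° and 45.59159′; 57 + 45.59159/60 = 57.759860
  S ⇒ negate
  λ: split at 3 digits → 052° and 16.26681′; 52 + 16.26681/60 = 52.271114
  W → negative
Point 2:
  φ: 36.728′ = 0.612133°; total 0.612133
  N → positive
  Lon: 138 + 24.65/60 = 138.410833
  W → negative
Point 3:
  Lat: 69° + 2/60 + 50.3/3600 = 69 + 0.033333 + 0.013972 = 69.047306
  N → positive
  Longitude: 139 + 6/60 + 33.2/3600 = 139.109222
  E → positive
Point 4:
  Latitude: 0 + 43.208/60 = 0.720133
  S ⇒ negate
  Lon: 25.745′ = 0.429083°; total 119.429083
  hemisphere W, so the sign is −

1. -57.75986, -52.27111
2. 0.61213, -138.41083
3. 69.04731, 139.10922
4. -0.72013, -119.42908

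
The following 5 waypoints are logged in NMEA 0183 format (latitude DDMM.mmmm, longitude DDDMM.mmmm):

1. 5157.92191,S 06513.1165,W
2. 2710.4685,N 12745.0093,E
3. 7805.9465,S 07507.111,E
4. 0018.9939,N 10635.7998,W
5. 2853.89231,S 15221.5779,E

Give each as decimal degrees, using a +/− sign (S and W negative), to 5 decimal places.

Point 1:
  φ: split at 2 digits → 51° and 57.92191′; 51 + 57.92191/60 = 51.965365
  S → negative
  Lon: split at 3 digits → 065° and 13.1165′; 65 + 13.1165/60 = 65.218608
  W ⇒ negate
Point 2:
  φ: split at 2 digits → 27° and 10.4685′; 27 + 10.4685/60 = 27.174475
  N ⇒ keep positive
  Longitude: degrees = first 3 digits = 127, minutes = 45.0093; 127 + 45.0093/60 = 127.750155
  E → positive
Point 3:
  Lat: split at 2 digits → 78° and 5.9465′; 78 + 5.9465/60 = 78.099108
  S → negative
  Lon: degrees = first 3 digits = 75, minutes = 7.111; 75 + 7.111/60 = 75.118517
  E ⇒ keep positive
Point 4:
  φ: split at 2 digits → 00° and 18.9939′; 0 + 18.9939/60 = 0.316565
  N ⇒ keep positive
  Longitude: degrees = first 3 digits = 106, minutes = 35.7998; 106 + 35.7998/60 = 106.596663
  W ⇒ negate
Point 5:
  Lat: split at 2 digits → 28° and 53.89231′; 28 + 53.89231/60 = 28.898205
  S → negative
  Longitude: split at 3 digits → 152° and 21.5779′; 152 + 21.5779/60 = 152.359632
  E ⇒ keep positive

1. -51.96537, -65.21861
2. 27.17448, 127.75016
3. -78.09911, 75.11852
4. 0.31657, -106.59666
5. -28.89821, 152.35963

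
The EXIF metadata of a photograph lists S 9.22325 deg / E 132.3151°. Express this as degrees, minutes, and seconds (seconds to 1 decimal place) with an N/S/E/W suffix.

9°13′23.7″ S, 132°18′54.4″ E

φ: 0.223250° → 13.39500′; 0.39500 × 60 = 23.700″
Lon: 0.315100 × 60 = 18.90600′ → 18′, remainder × 60 = 54.360″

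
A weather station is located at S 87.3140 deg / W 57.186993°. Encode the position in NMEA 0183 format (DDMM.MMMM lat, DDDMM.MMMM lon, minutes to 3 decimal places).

8718.840,S / 05711.220,W

φ: minutes = (87.314000 − 87) × 60 = 18.84000
λ: minutes = (57.186993 − 57) × 60 = 11.21958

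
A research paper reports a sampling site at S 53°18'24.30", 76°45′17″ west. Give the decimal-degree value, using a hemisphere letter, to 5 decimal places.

Latitude: 53° + 18/60 + 24.3/3600 = 53 + 0.300000 + 0.006750 = 53.306750
λ: 76° + 45/60 + 17/3600 = 76 + 0.750000 + 0.004722 = 76.754722

53.30675° S, 76.75472° W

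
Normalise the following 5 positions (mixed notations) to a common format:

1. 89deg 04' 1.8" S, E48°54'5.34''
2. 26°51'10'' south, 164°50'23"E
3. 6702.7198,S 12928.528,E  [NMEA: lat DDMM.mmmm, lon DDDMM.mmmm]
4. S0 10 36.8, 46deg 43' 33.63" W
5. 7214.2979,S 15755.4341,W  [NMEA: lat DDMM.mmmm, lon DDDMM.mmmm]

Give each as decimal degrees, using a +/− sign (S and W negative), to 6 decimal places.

1. -89.067167, 48.901483
2. -26.852778, 164.839722
3. -67.045330, 129.475467
4. -0.176889, -46.726008
5. -72.238298, -157.923902

Point 1:
  Latitude: 4′ + 1.8″ = 4.03000′; 89 + 4.03000/60 = 89.0671667
  S ⇒ negate
  Longitude: 54′ + 5.34″ = 54.08900′; 48 + 54.08900/60 = 48.9014833
  E → positive
Point 2:
  φ: 51′ + 10″ = 51.16667′; 26 + 51.16667/60 = 26.8527778
  hemisphere S, so the sign is −
  Longitude: 164 + 50/60 + 23/3600 = 164.8397222
  E → positive
Point 3:
  Lat: split at 2 digits → 67° and 2.7198′; 67 + 2.7198/60 = 67.0453300
  S → negative
  Lon: degrees = first 3 digits = 129, minutes = 28.528; 129 + 28.528/60 = 129.4754667
  E ⇒ keep positive
Point 4:
  Lat: 10′ + 36.8″ = 10.61333′; 0 + 10.61333/60 = 0.1768889
  hemisphere S, so the sign is −
  λ: 43′ + 33.63″ = 43.56050′; 46 + 43.56050/60 = 46.7260083
  W ⇒ negate
Point 5:
  φ: degrees = first 2 digits = 72, minutes = 14.2979; 72 + 14.2979/60 = 72.2382983
  hemisphere S, so the sign is −
  Longitude: split at 3 digits → 157° and 55.4341′; 157 + 55.4341/60 = 157.9239017
  W → negative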